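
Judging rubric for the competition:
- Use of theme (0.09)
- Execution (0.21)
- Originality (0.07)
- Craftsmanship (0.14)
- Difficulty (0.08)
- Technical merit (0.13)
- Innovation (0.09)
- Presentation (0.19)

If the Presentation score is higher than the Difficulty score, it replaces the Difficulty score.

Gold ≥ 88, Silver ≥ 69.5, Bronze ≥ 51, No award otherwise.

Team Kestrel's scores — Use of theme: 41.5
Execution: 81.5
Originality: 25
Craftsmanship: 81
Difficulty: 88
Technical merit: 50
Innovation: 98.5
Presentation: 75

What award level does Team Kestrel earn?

Presentation (75) ≤ Difficulty (88), so Difficulty stays at 88.
Weighted total:
  Use of theme 41.5 × 0.09 = 3.735
  Execution 81.5 × 0.21 = 17.115
  Originality 25 × 0.07 = 1.75
  Craftsmanship 81 × 0.14 = 11.34
  Difficulty 88 × 0.08 = 7.04
  Technical merit 50 × 0.13 = 6.5
  Innovation 98.5 × 0.09 = 8.865
  Presentation 75 × 0.19 = 14.25
Sum = 70.595
70.595 is ≥ 69.5 and < 88 → Silver

Silver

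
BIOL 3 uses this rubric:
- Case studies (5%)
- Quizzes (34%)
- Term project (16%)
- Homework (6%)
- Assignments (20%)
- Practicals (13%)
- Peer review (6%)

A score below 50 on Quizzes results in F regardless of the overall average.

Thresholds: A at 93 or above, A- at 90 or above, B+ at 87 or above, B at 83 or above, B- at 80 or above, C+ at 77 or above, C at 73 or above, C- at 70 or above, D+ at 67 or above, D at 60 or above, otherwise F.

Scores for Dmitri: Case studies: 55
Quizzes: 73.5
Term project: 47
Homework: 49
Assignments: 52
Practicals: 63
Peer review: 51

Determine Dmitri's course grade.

Quizzes score 73.5 ≥ 50: minimum met.
Weighted total:
  Case studies 55 × 0.05 = 2.75
  Quizzes 73.5 × 0.34 = 24.99
  Term project 47 × 0.16 = 7.52
  Homework 49 × 0.06 = 2.94
  Assignments 52 × 0.2 = 10.4
  Practicals 63 × 0.13 = 8.19
  Peer review 51 × 0.06 = 3.06
Sum = 59.85
59.85 < 60 → F

F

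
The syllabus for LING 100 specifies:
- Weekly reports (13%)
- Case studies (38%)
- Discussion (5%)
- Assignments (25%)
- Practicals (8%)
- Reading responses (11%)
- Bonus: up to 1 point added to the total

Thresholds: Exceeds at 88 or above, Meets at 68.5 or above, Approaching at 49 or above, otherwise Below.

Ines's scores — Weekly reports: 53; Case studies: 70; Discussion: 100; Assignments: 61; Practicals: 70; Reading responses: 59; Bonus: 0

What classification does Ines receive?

Weighted total:
  Weekly reports 53 × 0.13 = 6.89
  Case studies 70 × 0.38 = 26.6
  Discussion 100 × 0.05 = 5
  Assignments 61 × 0.25 = 15.25
  Practicals 70 × 0.08 = 5.6
  Reading responses 59 × 0.11 = 6.49
Sum = 65.83
Bonus: 65.83 + 0 = 65.83
65.83 is ≥ 49 and < 68.5 → Approaching

Approaching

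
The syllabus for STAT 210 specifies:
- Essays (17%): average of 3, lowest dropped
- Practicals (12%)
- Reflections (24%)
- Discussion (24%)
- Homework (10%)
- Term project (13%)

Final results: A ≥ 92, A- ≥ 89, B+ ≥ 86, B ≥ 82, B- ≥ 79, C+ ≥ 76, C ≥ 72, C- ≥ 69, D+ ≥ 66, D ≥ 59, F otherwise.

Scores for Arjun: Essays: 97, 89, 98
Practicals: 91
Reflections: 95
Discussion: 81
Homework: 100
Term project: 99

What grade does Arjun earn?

A

Essays: drop 89 → average of remaining 2 = 195/2 = 97.5
Weighted total:
  Essays 97.5 × 0.17 = 16.575
  Practicals 91 × 0.12 = 10.92
  Reflections 95 × 0.24 = 22.8
  Discussion 81 × 0.24 = 19.44
  Homework 100 × 0.1 = 10
  Term project 99 × 0.13 = 12.87
Sum = 92.605
92.605 ≥ 92 → A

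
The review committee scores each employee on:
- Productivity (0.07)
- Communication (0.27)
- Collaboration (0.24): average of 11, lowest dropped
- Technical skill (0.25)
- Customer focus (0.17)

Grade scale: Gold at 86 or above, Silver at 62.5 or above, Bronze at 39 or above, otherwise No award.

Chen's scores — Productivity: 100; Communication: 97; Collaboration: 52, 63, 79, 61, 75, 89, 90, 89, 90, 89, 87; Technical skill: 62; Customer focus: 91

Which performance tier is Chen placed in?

Silver

Collaboration: drop 52 → average of remaining 10 = 812/10 = 81.2
Weighted total:
  Productivity 100 × 0.07 = 7
  Communication 97 × 0.27 = 26.19
  Collaboration 81.2 × 0.24 = 19.488
  Technical skill 62 × 0.25 = 15.5
  Customer focus 91 × 0.17 = 15.47
Sum = 83.648
83.648 is ≥ 62.5 and < 86 → Silver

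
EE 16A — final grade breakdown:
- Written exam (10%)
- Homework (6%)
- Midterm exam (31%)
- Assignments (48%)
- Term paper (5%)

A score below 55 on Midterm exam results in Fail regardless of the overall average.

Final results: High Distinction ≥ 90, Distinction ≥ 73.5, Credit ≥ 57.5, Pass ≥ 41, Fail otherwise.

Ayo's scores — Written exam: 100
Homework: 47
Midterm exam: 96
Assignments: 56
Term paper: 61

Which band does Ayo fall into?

Credit

Midterm exam score 96 ≥ 55: minimum met.
Weighted total:
  Written exam 100 × 0.1 = 10
  Homework 47 × 0.06 = 2.82
  Midterm exam 96 × 0.31 = 29.76
  Assignments 56 × 0.48 = 26.88
  Term paper 61 × 0.05 = 3.05
Sum = 72.51
72.51 is ≥ 57.5 and < 73.5 → Credit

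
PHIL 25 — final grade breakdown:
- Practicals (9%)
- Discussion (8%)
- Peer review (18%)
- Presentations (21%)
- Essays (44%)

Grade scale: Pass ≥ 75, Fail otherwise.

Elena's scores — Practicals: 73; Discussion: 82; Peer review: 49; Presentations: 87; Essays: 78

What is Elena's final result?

Fail

Weighted total:
  Practicals 73 × 0.09 = 6.57
  Discussion 82 × 0.08 = 6.56
  Peer review 49 × 0.18 = 8.82
  Presentations 87 × 0.21 = 18.27
  Essays 78 × 0.44 = 34.32
Sum = 74.54
74.54 < 75 → Fail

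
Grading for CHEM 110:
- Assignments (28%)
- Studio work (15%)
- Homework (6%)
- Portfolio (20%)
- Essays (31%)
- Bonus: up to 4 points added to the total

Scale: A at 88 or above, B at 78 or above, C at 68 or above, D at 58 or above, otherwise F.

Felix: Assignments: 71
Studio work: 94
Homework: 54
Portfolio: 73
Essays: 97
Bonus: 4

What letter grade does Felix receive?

Weighted total:
  Assignments 71 × 0.28 = 19.88
  Studio work 94 × 0.15 = 14.1
  Homework 54 × 0.06 = 3.24
  Portfolio 73 × 0.2 = 14.6
  Essays 97 × 0.31 = 30.07
Sum = 81.89
Bonus: 81.89 + 4 = 85.89
85.89 is ≥ 78 and < 88 → B

B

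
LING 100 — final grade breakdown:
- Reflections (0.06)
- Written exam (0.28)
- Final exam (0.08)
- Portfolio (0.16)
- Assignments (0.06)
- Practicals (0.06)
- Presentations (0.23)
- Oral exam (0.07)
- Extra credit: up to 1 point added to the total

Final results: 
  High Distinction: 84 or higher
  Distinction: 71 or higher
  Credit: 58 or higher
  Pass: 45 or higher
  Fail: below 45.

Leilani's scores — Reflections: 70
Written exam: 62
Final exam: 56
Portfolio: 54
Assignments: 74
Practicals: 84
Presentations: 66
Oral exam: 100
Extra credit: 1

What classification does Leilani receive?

Credit

Weighted total:
  Reflections 70 × 0.06 = 4.2
  Written exam 62 × 0.28 = 17.36
  Final exam 56 × 0.08 = 4.48
  Portfolio 54 × 0.16 = 8.64
  Assignments 74 × 0.06 = 4.44
  Practicals 84 × 0.06 = 5.04
  Presentations 66 × 0.23 = 15.18
  Oral exam 100 × 0.07 = 7
Sum = 66.34
Extra credit: 66.34 + 1 = 67.34
67.34 is ≥ 58 and < 71 → Credit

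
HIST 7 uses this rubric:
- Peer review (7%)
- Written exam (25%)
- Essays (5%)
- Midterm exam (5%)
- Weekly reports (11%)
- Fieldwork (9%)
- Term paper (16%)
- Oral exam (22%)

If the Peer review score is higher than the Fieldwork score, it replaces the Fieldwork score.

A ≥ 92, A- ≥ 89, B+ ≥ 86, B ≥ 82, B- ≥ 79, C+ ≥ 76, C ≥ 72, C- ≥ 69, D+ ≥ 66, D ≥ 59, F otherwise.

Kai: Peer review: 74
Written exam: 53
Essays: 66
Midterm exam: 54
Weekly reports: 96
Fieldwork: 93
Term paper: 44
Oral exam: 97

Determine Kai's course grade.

C-

Peer review (74) ≤ Fieldwork (93), so Fieldwork stays at 93.
Weighted total:
  Peer review 74 × 0.07 = 5.18
  Written exam 53 × 0.25 = 13.25
  Essays 66 × 0.05 = 3.3
  Midterm exam 54 × 0.05 = 2.7
  Weekly reports 96 × 0.11 = 10.56
  Fieldwork 93 × 0.09 = 8.37
  Term paper 44 × 0.16 = 7.04
  Oral exam 97 × 0.22 = 21.34
Sum = 71.74
71.74 is ≥ 69 and < 72 → C-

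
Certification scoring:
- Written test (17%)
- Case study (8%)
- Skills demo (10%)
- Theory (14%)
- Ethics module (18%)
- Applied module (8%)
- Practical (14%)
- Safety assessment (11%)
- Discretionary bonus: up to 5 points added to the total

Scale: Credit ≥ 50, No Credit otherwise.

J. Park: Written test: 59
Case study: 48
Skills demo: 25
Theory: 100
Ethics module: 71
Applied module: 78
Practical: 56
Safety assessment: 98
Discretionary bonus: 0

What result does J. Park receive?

Credit

Weighted total:
  Written test 59 × 0.17 = 10.03
  Case study 48 × 0.08 = 3.84
  Skills demo 25 × 0.1 = 2.5
  Theory 100 × 0.14 = 14
  Ethics module 71 × 0.18 = 12.78
  Applied module 78 × 0.08 = 6.24
  Practical 56 × 0.14 = 7.84
  Safety assessment 98 × 0.11 = 10.78
Sum = 68.01
Discretionary bonus: 68.01 + 0 = 68.01
68.01 ≥ 50 → Credit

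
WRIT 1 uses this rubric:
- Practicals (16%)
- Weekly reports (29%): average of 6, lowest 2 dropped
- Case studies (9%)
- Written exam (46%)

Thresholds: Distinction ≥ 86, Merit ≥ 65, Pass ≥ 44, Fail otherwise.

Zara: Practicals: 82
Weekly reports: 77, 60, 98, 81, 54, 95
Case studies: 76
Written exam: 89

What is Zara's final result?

Weekly reports: drop 54, 60 → average of remaining 4 = 351/4 = 87.75
Weighted total:
  Practicals 82 × 0.16 = 13.12
  Weekly reports 87.75 × 0.29 = 25.4475
  Case studies 76 × 0.09 = 6.84
  Written exam 89 × 0.46 = 40.94
Sum = 86.3475
86.3475 ≥ 86 → Distinction

Distinction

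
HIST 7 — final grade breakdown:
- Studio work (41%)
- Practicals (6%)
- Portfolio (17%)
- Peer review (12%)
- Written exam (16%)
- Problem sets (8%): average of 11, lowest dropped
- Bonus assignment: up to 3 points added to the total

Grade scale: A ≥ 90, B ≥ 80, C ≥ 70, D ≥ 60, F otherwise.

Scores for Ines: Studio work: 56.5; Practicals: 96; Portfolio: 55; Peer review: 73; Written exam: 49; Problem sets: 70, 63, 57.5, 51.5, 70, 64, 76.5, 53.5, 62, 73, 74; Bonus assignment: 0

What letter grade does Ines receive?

Problem sets: drop 51.5 → average of remaining 10 = 663.5/10 = 66.35
Weighted total:
  Studio work 56.5 × 0.41 = 23.165
  Practicals 96 × 0.06 = 5.76
  Portfolio 55 × 0.17 = 9.35
  Peer review 73 × 0.12 = 8.76
  Written exam 49 × 0.16 = 7.84
  Problem sets 66.35 × 0.08 = 5.308
Sum = 60.183
Bonus assignment: 60.183 + 0 = 60.183
60.183 is ≥ 60 and < 70 → D

D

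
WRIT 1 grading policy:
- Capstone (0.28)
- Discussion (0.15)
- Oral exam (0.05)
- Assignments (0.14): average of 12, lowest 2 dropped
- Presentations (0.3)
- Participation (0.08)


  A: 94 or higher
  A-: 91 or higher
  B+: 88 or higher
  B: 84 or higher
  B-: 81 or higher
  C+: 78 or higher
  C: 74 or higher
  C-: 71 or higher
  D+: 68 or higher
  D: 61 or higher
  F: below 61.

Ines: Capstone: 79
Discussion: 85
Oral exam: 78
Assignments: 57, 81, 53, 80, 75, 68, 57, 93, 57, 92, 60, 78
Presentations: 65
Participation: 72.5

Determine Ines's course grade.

C

Assignments: drop 53, 57 → average of remaining 10 = 741/10 = 74.1
Weighted total:
  Capstone 79 × 0.28 = 22.12
  Discussion 85 × 0.15 = 12.75
  Oral exam 78 × 0.05 = 3.9
  Assignments 74.1 × 0.14 = 10.374
  Presentations 65 × 0.3 = 19.5
  Participation 72.5 × 0.08 = 5.8
Sum = 74.444
74.444 is ≥ 74 and < 78 → C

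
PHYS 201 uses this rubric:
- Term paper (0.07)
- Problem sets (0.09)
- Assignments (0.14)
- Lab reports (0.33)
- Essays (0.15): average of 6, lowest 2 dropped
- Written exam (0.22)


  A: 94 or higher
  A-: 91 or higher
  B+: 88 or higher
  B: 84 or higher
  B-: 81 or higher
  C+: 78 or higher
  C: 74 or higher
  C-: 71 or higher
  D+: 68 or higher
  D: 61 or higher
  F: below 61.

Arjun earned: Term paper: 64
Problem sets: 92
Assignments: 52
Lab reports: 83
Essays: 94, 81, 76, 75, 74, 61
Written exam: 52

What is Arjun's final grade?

Essays: drop 61, 74 → average of remaining 4 = 326/4 = 81.5
Weighted total:
  Term paper 64 × 0.07 = 4.48
  Problem sets 92 × 0.09 = 8.28
  Assignments 52 × 0.14 = 7.28
  Lab reports 83 × 0.33 = 27.39
  Essays 81.5 × 0.15 = 12.225
  Written exam 52 × 0.22 = 11.44
Sum = 71.095
71.095 is ≥ 71 and < 74 → C-

C-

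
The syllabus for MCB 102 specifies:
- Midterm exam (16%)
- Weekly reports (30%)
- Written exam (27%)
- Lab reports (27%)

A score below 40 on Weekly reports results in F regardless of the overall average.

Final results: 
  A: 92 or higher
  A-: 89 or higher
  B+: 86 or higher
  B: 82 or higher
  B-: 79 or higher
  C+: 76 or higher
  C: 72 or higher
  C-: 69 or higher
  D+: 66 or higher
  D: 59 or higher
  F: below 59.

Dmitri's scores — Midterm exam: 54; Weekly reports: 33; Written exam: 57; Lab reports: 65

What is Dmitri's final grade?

F

Weekly reports score 33 < 40: minimum not met.
Weighted total:
  Midterm exam 54 × 0.16 = 8.64
  Weekly reports 33 × 0.3 = 9.9
  Written exam 57 × 0.27 = 15.39
  Lab reports 65 × 0.27 = 17.55
Sum = 51.48
Because the Weekly reports minimum was not met, the result is F.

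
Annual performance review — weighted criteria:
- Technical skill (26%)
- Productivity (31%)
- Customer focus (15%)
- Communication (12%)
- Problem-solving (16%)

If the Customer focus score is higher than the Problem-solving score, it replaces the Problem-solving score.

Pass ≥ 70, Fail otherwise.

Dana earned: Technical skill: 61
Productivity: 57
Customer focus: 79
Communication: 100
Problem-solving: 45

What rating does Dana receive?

Customer focus (79) > Problem-solving (45), so Problem-solving counts as 79.
Weighted total:
  Technical skill 61 × 0.26 = 15.86
  Productivity 57 × 0.31 = 17.67
  Customer focus 79 × 0.15 = 11.85
  Communication 100 × 0.12 = 12
  Problem-solving 79 × 0.16 = 12.64
Sum = 70.02
70.02 ≥ 70 → Pass

Pass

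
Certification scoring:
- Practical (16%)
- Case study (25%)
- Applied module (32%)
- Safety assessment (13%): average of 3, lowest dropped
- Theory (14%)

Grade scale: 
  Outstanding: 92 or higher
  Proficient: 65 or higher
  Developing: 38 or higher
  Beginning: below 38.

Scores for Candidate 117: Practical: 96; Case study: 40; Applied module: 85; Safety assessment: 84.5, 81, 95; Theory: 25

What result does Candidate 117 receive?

Proficient

Safety assessment: drop 81 → average of remaining 2 = 179.5/2 = 89.75
Weighted total:
  Practical 96 × 0.16 = 15.36
  Case study 40 × 0.25 = 10
  Applied module 85 × 0.32 = 27.2
  Safety assessment 89.75 × 0.13 = 11.6675
  Theory 25 × 0.14 = 3.5
Sum = 67.7275
67.7275 is ≥ 65 and < 92 → Proficient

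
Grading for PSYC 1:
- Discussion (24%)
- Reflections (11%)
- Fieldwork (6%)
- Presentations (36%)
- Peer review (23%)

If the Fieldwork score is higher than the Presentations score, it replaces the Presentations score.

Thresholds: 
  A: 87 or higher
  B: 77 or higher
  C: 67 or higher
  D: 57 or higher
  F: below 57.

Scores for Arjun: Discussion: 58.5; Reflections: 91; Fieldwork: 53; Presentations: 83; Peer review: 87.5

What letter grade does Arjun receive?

B

Fieldwork (53) ≤ Presentations (83), so Presentations stays at 83.
Weighted total:
  Discussion 58.5 × 0.24 = 14.04
  Reflections 91 × 0.11 = 10.01
  Fieldwork 53 × 0.06 = 3.18
  Presentations 83 × 0.36 = 29.88
  Peer review 87.5 × 0.23 = 20.125
Sum = 77.235
77.235 is ≥ 77 and < 87 → B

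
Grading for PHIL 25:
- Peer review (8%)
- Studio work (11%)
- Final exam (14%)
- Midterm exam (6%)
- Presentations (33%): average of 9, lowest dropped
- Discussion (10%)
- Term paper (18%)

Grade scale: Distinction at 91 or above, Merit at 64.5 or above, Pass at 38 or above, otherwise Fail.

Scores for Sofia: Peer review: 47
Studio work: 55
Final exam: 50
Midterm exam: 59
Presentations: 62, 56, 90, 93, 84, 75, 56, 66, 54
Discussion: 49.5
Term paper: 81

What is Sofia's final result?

Presentations: drop 54 → average of remaining 8 = 582/8 = 72.75
Weighted total:
  Peer review 47 × 0.08 = 3.76
  Studio work 55 × 0.11 = 6.05
  Final exam 50 × 0.14 = 7
  Midterm exam 59 × 0.06 = 3.54
  Presentations 72.75 × 0.33 = 24.0075
  Discussion 49.5 × 0.1 = 4.95
  Term paper 81 × 0.18 = 14.58
Sum = 63.8875
63.8875 is ≥ 38 and < 64.5 → Pass

Pass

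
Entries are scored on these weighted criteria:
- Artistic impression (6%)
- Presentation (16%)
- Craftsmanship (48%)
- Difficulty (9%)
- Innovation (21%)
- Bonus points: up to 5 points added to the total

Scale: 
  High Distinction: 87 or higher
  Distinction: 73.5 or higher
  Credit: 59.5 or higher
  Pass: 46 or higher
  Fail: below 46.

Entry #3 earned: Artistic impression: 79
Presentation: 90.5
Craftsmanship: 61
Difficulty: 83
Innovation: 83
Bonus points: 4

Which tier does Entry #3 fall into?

Distinction

Weighted total:
  Artistic impression 79 × 0.06 = 4.74
  Presentation 90.5 × 0.16 = 14.48
  Craftsmanship 61 × 0.48 = 29.28
  Difficulty 83 × 0.09 = 7.47
  Innovation 83 × 0.21 = 17.43
Sum = 73.4
Bonus points: 73.4 + 4 = 77.4
77.4 is ≥ 73.5 and < 87 → Distinction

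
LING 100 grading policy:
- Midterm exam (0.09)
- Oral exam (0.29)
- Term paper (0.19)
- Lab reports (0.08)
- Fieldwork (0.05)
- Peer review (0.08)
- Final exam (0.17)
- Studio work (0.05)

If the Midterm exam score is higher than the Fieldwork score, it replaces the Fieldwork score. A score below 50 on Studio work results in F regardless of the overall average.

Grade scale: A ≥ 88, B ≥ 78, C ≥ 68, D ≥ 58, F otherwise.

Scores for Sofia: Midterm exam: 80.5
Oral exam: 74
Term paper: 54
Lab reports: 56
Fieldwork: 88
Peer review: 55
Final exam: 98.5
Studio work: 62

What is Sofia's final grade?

Midterm exam (80.5) ≤ Fieldwork (88), so Fieldwork stays at 88.
Studio work score 62 ≥ 50: minimum met.
Weighted total:
  Midterm exam 80.5 × 0.09 = 7.245
  Oral exam 74 × 0.29 = 21.46
  Term paper 54 × 0.19 = 10.26
  Lab reports 56 × 0.08 = 4.48
  Fieldwork 88 × 0.05 = 4.4
  Peer review 55 × 0.08 = 4.4
  Final exam 98.5 × 0.17 = 16.745
  Studio work 62 × 0.05 = 3.1
Sum = 72.09
72.09 is ≥ 68 and < 78 → C

C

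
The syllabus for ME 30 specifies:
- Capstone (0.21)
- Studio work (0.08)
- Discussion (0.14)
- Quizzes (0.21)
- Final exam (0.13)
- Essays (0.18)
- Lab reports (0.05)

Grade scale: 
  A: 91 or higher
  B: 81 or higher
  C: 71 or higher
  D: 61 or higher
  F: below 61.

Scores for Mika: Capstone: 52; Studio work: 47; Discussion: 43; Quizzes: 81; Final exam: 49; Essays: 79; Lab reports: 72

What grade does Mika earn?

D

Weighted total:
  Capstone 52 × 0.21 = 10.92
  Studio work 47 × 0.08 = 3.76
  Discussion 43 × 0.14 = 6.02
  Quizzes 81 × 0.21 = 17.01
  Final exam 49 × 0.13 = 6.37
  Essays 79 × 0.18 = 14.22
  Lab reports 72 × 0.05 = 3.6
Sum = 61.9
61.9 is ≥ 61 and < 71 → D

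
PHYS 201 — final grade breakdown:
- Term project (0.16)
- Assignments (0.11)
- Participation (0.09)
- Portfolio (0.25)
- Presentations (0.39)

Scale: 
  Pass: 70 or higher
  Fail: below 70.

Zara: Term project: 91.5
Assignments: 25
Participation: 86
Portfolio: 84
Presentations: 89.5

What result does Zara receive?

Pass

Weighted total:
  Term project 91.5 × 0.16 = 14.64
  Assignments 25 × 0.11 = 2.75
  Participation 86 × 0.09 = 7.74
  Portfolio 84 × 0.25 = 21
  Presentations 89.5 × 0.39 = 34.905
Sum = 81.035
81.035 ≥ 70 → Pass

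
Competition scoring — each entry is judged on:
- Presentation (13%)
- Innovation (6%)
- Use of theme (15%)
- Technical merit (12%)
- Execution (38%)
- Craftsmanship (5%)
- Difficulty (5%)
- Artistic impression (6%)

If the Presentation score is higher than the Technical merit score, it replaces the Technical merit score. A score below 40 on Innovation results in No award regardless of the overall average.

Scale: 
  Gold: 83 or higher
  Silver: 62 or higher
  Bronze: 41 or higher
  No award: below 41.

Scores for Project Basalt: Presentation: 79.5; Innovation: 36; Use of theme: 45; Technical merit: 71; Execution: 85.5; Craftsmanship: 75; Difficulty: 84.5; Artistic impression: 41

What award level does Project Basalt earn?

No award

Presentation (79.5) > Technical merit (71), so Technical merit counts as 79.5.
Innovation score 36 < 40: minimum not met.
Weighted total:
  Presentation 79.5 × 0.13 = 10.335
  Innovation 36 × 0.06 = 2.16
  Use of theme 45 × 0.15 = 6.75
  Technical merit 79.5 × 0.12 = 9.54
  Execution 85.5 × 0.38 = 32.49
  Craftsmanship 75 × 0.05 = 3.75
  Difficulty 84.5 × 0.05 = 4.225
  Artistic impression 41 × 0.06 = 2.46
Sum = 71.71
Because the Innovation minimum was not met, the result is No award.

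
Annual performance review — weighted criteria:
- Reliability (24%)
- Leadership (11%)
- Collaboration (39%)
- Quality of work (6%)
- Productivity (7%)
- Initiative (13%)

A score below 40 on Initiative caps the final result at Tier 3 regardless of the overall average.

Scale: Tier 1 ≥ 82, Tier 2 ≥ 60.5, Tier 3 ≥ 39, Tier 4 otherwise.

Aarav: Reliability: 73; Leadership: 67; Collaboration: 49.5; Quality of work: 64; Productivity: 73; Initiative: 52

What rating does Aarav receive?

Initiative score 52 ≥ 40: minimum met.
Weighted total:
  Reliability 73 × 0.24 = 17.52
  Leadership 67 × 0.11 = 7.37
  Collaboration 49.5 × 0.39 = 19.305
  Quality of work 64 × 0.06 = 3.84
  Productivity 73 × 0.07 = 5.11
  Initiative 52 × 0.13 = 6.76
Sum = 59.905
59.905 is ≥ 39 and < 60.5 → Tier 3

Tier 3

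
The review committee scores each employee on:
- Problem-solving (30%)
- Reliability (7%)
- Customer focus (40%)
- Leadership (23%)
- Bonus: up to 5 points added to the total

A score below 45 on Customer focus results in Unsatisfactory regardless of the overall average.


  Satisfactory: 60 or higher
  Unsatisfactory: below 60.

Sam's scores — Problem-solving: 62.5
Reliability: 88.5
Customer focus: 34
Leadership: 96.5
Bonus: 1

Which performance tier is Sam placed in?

Customer focus score 34 < 45: minimum not met.
Weighted total:
  Problem-solving 62.5 × 0.3 = 18.75
  Reliability 88.5 × 0.07 = 6.195
  Customer focus 34 × 0.4 = 13.6
  Leadership 96.5 × 0.23 = 22.195
Sum = 60.74
Bonus: 60.74 + 1 = 61.74
Because the Customer focus minimum was not met, the result is Unsatisfactory.

Unsatisfactory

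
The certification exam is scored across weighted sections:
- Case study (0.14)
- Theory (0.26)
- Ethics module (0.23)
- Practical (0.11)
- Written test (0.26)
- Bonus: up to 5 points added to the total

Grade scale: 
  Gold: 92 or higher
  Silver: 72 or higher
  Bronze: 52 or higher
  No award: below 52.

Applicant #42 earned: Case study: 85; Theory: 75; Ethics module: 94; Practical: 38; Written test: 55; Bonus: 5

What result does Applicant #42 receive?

Silver

Weighted total:
  Case study 85 × 0.14 = 11.9
  Theory 75 × 0.26 = 19.5
  Ethics module 94 × 0.23 = 21.62
  Practical 38 × 0.11 = 4.18
  Written test 55 × 0.26 = 14.3
Sum = 71.5
Bonus: 71.5 + 5 = 76.5
76.5 is ≥ 72 and < 92 → Silver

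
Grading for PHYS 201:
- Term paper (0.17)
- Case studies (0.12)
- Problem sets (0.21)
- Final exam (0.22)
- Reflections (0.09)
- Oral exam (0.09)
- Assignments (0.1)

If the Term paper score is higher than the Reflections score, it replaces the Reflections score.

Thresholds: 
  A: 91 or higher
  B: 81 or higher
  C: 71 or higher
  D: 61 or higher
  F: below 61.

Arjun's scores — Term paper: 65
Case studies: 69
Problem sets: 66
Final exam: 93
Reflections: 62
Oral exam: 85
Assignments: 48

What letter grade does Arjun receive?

Term paper (65) > Reflections (62), so Reflections counts as 65.
Weighted total:
  Term paper 65 × 0.17 = 11.05
  Case studies 69 × 0.12 = 8.28
  Problem sets 66 × 0.21 = 13.86
  Final exam 93 × 0.22 = 20.46
  Reflections 65 × 0.09 = 5.85
  Oral exam 85 × 0.09 = 7.65
  Assignments 48 × 0.1 = 4.8
Sum = 71.95
71.95 is ≥ 71 and < 81 → C

C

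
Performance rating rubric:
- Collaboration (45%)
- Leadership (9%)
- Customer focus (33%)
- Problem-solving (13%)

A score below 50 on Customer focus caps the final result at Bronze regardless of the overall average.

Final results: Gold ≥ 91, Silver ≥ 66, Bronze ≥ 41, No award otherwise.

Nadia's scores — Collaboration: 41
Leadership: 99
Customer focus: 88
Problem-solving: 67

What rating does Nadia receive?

Bronze

Customer focus score 88 ≥ 50: minimum met.
Weighted total:
  Collaboration 41 × 0.45 = 18.45
  Leadership 99 × 0.09 = 8.91
  Customer focus 88 × 0.33 = 29.04
  Problem-solving 67 × 0.13 = 8.71
Sum = 65.11
65.11 is ≥ 41 and < 66 → Bronze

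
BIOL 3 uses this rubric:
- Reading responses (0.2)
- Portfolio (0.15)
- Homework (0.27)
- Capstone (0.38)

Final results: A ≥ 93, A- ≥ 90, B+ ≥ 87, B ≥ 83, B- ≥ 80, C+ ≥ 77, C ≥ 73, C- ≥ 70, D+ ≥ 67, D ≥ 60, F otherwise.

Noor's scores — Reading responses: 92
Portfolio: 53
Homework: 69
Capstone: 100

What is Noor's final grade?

Weighted total:
  Reading responses 92 × 0.2 = 18.4
  Portfolio 53 × 0.15 = 7.95
  Homework 69 × 0.27 = 18.63
  Capstone 100 × 0.38 = 38
Sum = 82.98
82.98 is ≥ 80 and < 83 → B-

B-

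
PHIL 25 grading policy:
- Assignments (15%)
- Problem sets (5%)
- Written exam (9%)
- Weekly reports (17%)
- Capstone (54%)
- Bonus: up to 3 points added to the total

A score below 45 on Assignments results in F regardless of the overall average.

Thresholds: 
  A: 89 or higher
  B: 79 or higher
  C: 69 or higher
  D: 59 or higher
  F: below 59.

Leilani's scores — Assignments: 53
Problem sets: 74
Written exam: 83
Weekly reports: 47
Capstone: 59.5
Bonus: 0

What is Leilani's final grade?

Assignments score 53 ≥ 45: minimum met.
Weighted total:
  Assignments 53 × 0.15 = 7.95
  Problem sets 74 × 0.05 = 3.7
  Written exam 83 × 0.09 = 7.47
  Weekly reports 47 × 0.17 = 7.99
  Capstone 59.5 × 0.54 = 32.13
Sum = 59.24
Bonus: 59.24 + 0 = 59.24
59.24 is ≥ 59 and < 69 → D

D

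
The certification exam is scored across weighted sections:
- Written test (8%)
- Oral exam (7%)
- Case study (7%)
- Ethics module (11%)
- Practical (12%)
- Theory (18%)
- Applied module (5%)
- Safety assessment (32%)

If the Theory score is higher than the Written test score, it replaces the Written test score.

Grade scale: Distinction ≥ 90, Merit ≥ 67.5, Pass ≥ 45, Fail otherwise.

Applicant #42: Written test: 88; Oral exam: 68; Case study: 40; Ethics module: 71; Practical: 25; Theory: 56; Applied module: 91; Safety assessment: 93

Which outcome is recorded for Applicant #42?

Merit

Theory (56) ≤ Written test (88), so Written test stays at 88.
Weighted total:
  Written test 88 × 0.08 = 7.04
  Oral exam 68 × 0.07 = 4.76
  Case study 40 × 0.07 = 2.8
  Ethics module 71 × 0.11 = 7.81
  Practical 25 × 0.12 = 3
  Theory 56 × 0.18 = 10.08
  Applied module 91 × 0.05 = 4.55
  Safety assessment 93 × 0.32 = 29.76
Sum = 69.8
69.8 is ≥ 67.5 and < 90 → Merit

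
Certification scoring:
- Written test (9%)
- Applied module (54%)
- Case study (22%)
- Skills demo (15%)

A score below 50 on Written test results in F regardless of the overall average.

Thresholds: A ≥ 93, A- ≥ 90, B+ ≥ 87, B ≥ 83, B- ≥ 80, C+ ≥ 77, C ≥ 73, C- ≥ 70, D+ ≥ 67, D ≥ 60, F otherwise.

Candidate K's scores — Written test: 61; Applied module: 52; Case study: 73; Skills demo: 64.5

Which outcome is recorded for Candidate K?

Written test score 61 ≥ 50: minimum met.
Weighted total:
  Written test 61 × 0.09 = 5.49
  Applied module 52 × 0.54 = 28.08
  Case study 73 × 0.22 = 16.06
  Skills demo 64.5 × 0.15 = 9.675
Sum = 59.305
59.305 < 60 → F

F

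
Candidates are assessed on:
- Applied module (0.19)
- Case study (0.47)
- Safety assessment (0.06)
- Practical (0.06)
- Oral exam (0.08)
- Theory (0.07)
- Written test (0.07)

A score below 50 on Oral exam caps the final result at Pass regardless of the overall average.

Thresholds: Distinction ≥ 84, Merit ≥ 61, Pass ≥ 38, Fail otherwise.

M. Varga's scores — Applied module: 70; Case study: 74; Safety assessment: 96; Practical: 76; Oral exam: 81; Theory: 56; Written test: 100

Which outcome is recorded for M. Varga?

Oral exam score 81 ≥ 50: minimum met.
Weighted total:
  Applied module 70 × 0.19 = 13.3
  Case study 74 × 0.47 = 34.78
  Safety assessment 96 × 0.06 = 5.76
  Practical 76 × 0.06 = 4.56
  Oral exam 81 × 0.08 = 6.48
  Theory 56 × 0.07 = 3.92
  Written test 100 × 0.07 = 7
Sum = 75.8
75.8 is ≥ 61 and < 84 → Merit

Merit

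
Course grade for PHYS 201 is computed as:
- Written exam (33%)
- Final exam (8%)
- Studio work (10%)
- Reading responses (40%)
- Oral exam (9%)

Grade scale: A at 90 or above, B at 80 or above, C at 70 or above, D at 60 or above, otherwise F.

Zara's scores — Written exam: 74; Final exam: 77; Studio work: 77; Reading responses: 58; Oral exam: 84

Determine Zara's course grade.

D

Weighted total:
  Written exam 74 × 0.33 = 24.42
  Final exam 77 × 0.08 = 6.16
  Studio work 77 × 0.1 = 7.7
  Reading responses 58 × 0.4 = 23.2
  Oral exam 84 × 0.09 = 7.56
Sum = 69.04
69.04 is ≥ 60 and < 70 → D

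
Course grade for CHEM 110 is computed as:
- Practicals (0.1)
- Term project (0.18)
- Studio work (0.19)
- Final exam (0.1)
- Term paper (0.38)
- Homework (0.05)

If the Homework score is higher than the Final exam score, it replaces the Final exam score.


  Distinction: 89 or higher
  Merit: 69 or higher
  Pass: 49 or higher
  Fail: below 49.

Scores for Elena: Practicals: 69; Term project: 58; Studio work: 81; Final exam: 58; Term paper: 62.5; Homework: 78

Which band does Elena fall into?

Homework (78) > Final exam (58), so Final exam counts as 78.
Weighted total:
  Practicals 69 × 0.1 = 6.9
  Term project 58 × 0.18 = 10.44
  Studio work 81 × 0.19 = 15.39
  Final exam 78 × 0.1 = 7.8
  Term paper 62.5 × 0.38 = 23.75
  Homework 78 × 0.05 = 3.9
Sum = 68.18
68.18 is ≥ 49 and < 69 → Pass

Pass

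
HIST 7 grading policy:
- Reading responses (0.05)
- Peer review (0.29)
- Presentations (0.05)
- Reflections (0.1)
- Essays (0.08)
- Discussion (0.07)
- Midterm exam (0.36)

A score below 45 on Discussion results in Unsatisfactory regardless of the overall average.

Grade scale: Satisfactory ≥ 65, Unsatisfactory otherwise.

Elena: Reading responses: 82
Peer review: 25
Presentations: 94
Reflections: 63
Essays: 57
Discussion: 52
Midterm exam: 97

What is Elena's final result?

Satisfactory

Discussion score 52 ≥ 45: minimum met.
Weighted total:
  Reading responses 82 × 0.05 = 4.1
  Peer review 25 × 0.29 = 7.25
  Presentations 94 × 0.05 = 4.7
  Reflections 63 × 0.1 = 6.3
  Essays 57 × 0.08 = 4.56
  Discussion 52 × 0.07 = 3.64
  Midterm exam 97 × 0.36 = 34.92
Sum = 65.47
65.47 ≥ 65 → Satisfactory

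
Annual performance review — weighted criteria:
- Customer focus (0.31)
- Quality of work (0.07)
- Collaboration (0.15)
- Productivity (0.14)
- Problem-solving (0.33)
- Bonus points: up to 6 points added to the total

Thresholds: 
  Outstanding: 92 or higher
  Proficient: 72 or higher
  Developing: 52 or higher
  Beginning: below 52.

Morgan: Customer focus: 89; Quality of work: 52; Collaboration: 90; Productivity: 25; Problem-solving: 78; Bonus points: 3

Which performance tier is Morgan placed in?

Proficient

Weighted total:
  Customer focus 89 × 0.31 = 27.59
  Quality of work 52 × 0.07 = 3.64
  Collaboration 90 × 0.15 = 13.5
  Productivity 25 × 0.14 = 3.5
  Problem-solving 78 × 0.33 = 25.74
Sum = 73.97
Bonus points: 73.97 + 3 = 76.97
76.97 is ≥ 72 and < 92 → Proficient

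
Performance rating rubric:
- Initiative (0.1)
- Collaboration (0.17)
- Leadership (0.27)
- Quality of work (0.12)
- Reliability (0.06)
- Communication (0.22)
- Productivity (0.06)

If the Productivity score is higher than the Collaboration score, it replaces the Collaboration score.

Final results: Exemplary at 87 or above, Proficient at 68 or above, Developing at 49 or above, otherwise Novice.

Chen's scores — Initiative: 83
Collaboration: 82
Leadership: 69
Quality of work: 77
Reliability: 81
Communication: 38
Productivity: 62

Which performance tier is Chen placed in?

Developing

Productivity (62) ≤ Collaboration (82), so Collaboration stays at 82.
Weighted total:
  Initiative 83 × 0.1 = 8.3
  Collaboration 82 × 0.17 = 13.94
  Leadership 69 × 0.27 = 18.63
  Quality of work 77 × 0.12 = 9.24
  Reliability 81 × 0.06 = 4.86
  Communication 38 × 0.22 = 8.36
  Productivity 62 × 0.06 = 3.72
Sum = 67.05
67.05 is ≥ 49 and < 68 → Developing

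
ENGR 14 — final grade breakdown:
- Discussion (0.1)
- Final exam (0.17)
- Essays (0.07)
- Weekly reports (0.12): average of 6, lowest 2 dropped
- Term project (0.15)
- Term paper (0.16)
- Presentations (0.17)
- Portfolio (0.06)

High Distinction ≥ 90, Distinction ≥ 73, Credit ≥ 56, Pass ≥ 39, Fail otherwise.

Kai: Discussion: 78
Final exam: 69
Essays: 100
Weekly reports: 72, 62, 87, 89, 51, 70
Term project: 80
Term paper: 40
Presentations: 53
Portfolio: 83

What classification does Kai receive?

Weekly reports: drop 51, 62 → average of remaining 4 = 318/4 = 79.5
Weighted total:
  Discussion 78 × 0.1 = 7.8
  Final exam 69 × 0.17 = 11.73
  Essays 100 × 0.07 = 7
  Weekly reports 79.5 × 0.12 = 9.54
  Term project 80 × 0.15 = 12
  Term paper 40 × 0.16 = 6.4
  Presentations 53 × 0.17 = 9.01
  Portfolio 83 × 0.06 = 4.98
Sum = 68.46
68.46 is ≥ 56 and < 73 → Credit

Credit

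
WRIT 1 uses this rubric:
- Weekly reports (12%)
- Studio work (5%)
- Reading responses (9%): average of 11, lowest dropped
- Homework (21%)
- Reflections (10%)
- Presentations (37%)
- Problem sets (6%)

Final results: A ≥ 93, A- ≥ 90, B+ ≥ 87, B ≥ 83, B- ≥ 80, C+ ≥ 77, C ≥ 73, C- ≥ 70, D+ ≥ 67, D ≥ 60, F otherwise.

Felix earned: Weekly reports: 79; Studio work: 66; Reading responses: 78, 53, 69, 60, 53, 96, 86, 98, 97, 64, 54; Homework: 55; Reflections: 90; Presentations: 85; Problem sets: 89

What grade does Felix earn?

Reading responses: drop 53 → average of remaining 10 = 755/10 = 75.5
Weighted total:
  Weekly reports 79 × 0.12 = 9.48
  Studio work 66 × 0.05 = 3.3
  Reading responses 75.5 × 0.09 = 6.795
  Homework 55 × 0.21 = 11.55
  Reflections 90 × 0.1 = 9
  Presentations 85 × 0.37 = 31.45
  Problem sets 89 × 0.06 = 5.34
Sum = 76.915
76.915 is ≥ 73 and < 77 → C

C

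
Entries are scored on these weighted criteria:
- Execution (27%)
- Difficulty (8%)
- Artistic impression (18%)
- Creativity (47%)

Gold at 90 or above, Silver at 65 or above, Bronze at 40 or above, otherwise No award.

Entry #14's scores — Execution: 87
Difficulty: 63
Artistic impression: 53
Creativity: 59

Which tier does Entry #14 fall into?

Weighted total:
  Execution 87 × 0.27 = 23.49
  Difficulty 63 × 0.08 = 5.04
  Artistic impression 53 × 0.18 = 9.54
  Creativity 59 × 0.47 = 27.73
Sum = 65.8
65.8 is ≥ 65 and < 90 → Silver

Silver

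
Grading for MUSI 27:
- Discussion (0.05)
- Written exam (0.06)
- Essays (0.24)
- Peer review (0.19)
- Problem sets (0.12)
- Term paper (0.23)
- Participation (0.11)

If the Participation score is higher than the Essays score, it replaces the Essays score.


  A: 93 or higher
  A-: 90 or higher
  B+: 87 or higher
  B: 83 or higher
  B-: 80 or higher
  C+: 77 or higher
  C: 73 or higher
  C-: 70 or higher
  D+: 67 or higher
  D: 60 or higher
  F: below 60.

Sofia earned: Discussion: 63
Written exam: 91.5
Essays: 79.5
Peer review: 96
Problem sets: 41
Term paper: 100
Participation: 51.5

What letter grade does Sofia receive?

C+

Participation (51.5) ≤ Essays (79.5), so Essays stays at 79.5.
Weighted total:
  Discussion 63 × 0.05 = 3.15
  Written exam 91.5 × 0.06 = 5.49
  Essays 79.5 × 0.24 = 19.08
  Peer review 96 × 0.19 = 18.24
  Problem sets 41 × 0.12 = 4.92
  Term paper 100 × 0.23 = 23
  Participation 51.5 × 0.11 = 5.665
Sum = 79.545
79.545 is ≥ 77 and < 80 → C+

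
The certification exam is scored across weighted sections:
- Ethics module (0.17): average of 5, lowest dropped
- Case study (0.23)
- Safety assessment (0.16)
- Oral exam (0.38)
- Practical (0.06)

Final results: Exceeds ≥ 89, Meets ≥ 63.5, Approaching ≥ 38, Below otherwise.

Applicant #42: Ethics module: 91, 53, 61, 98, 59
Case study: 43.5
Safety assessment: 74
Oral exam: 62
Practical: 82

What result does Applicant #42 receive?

Approaching

Ethics module: drop 53 → average of remaining 4 = 309/4 = 77.25
Weighted total:
  Ethics module 77.25 × 0.17 = 13.1325
  Case study 43.5 × 0.23 = 10.005
  Safety assessment 74 × 0.16 = 11.84
  Oral exam 62 × 0.38 = 23.56
  Practical 82 × 0.06 = 4.92
Sum = 63.4575
63.4575 is ≥ 38 and < 63.5 → Approaching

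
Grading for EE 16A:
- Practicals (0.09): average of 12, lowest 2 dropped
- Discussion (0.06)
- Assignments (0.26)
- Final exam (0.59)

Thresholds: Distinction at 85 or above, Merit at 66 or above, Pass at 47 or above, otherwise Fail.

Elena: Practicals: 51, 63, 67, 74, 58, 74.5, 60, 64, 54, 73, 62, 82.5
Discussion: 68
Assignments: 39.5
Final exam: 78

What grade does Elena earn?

Merit

Practicals: drop 51, 54 → average of remaining 10 = 678/10 = 67.8
Weighted total:
  Practicals 67.8 × 0.09 = 6.102
  Discussion 68 × 0.06 = 4.08
  Assignments 39.5 × 0.26 = 10.27
  Final exam 78 × 0.59 = 46.02
Sum = 66.472
66.472 is ≥ 66 and < 85 → Merit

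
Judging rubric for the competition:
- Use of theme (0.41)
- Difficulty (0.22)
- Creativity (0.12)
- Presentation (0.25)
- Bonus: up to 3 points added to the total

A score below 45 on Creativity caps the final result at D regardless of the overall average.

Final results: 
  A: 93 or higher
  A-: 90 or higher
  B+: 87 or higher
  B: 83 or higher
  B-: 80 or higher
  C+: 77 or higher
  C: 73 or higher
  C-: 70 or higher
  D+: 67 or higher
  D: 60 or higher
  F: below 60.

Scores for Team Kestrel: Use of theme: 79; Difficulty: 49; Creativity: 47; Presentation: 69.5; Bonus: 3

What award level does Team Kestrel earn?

Creativity score 47 ≥ 45: minimum met.
Weighted total:
  Use of theme 79 × 0.41 = 32.39
  Difficulty 49 × 0.22 = 10.78
  Creativity 47 × 0.12 = 5.64
  Presentation 69.5 × 0.25 = 17.375
Sum = 66.185
Bonus: 66.185 + 3 = 69.185
69.185 is ≥ 67 and < 70 → D+

D+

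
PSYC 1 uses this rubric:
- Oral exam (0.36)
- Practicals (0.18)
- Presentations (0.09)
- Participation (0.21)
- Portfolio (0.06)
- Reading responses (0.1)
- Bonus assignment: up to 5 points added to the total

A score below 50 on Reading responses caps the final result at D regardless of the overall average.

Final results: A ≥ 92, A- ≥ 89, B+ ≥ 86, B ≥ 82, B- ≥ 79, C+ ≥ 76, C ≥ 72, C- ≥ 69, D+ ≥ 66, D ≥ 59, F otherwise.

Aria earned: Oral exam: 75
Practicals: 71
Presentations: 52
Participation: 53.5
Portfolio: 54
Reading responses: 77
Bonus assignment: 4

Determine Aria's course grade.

C-

Reading responses score 77 ≥ 50: minimum met.
Weighted total:
  Oral exam 75 × 0.36 = 27
  Practicals 71 × 0.18 = 12.78
  Presentations 52 × 0.09 = 4.68
  Participation 53.5 × 0.21 = 11.235
  Portfolio 54 × 0.06 = 3.24
  Reading responses 77 × 0.1 = 7.7
Sum = 66.635
Bonus assignment: 66.635 + 4 = 70.635
70.635 is ≥ 69 and < 72 → C-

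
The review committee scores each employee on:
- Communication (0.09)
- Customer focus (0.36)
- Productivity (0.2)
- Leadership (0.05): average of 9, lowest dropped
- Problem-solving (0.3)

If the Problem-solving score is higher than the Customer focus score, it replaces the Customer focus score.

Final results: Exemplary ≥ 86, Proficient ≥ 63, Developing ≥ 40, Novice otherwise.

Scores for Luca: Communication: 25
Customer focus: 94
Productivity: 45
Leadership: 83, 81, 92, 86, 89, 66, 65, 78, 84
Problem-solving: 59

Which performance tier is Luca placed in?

Proficient

Leadership: drop 65 → average of remaining 8 = 659/8 = 82.375
Problem-solving (59) ≤ Customer focus (94), so Customer focus stays at 94.
Weighted total:
  Communication 25 × 0.09 = 2.25
  Customer focus 94 × 0.36 = 33.84
  Productivity 45 × 0.2 = 9
  Leadership 82.375 × 0.05 = 4.11875
  Problem-solving 59 × 0.3 = 17.7
Sum = 66.90875
66.90875 is ≥ 63 and < 86 → Proficient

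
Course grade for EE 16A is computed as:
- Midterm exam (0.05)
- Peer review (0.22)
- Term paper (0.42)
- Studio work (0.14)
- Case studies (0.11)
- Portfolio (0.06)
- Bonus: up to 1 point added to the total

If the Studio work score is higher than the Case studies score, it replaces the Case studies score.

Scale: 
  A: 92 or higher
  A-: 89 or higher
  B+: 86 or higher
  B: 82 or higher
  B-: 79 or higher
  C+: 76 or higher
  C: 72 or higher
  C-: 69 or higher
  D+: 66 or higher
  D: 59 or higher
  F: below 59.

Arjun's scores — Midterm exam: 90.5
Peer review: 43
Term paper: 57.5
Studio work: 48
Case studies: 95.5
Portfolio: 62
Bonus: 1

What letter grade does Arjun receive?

Studio work (48) ≤ Case studies (95.5), so Case studies stays at 95.5.
Weighted total:
  Midterm exam 90.5 × 0.05 = 4.525
  Peer review 43 × 0.22 = 9.46
  Term paper 57.5 × 0.42 = 24.15
  Studio work 48 × 0.14 = 6.72
  Case studies 95.5 × 0.11 = 10.505
  Portfolio 62 × 0.06 = 3.72
Sum = 59.08
Bonus: 59.08 + 1 = 60.08
60.08 is ≥ 59 and < 66 → D

D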